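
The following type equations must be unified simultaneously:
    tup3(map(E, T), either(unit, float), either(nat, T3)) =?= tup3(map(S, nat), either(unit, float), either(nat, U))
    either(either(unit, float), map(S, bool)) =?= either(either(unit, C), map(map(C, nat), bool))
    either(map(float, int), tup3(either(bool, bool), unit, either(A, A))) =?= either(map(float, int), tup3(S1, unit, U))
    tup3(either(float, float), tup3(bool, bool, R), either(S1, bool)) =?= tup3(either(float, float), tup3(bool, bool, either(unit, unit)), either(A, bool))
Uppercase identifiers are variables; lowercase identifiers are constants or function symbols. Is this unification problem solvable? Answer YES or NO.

Decompose tup3/3: map(E, T) =?= map(S, nat),  either(unit, float) =?= either(unit, float),  either(nat, T3) =?= either(nat, U).
Decompose map/2: E =?= S,  T =?= nat.
Bind E := S; no other remaining equation mentions E.
Bind T := nat; no other remaining equation mentions T.
Delete trivial equation either(unit, float) =?= either(unit, float).
Decompose either/2: nat =?= nat,  T3 =?= U.
Delete trivial equation nat =?= nat.
Bind T3 := U; no other remaining equation mentions T3.
Decompose either/2: either(unit, float) =?= either(unit, C),  map(S, bool) =?= map(map(C, nat), bool).
Decompose either/2: unit =?= unit,  float =?= C.
Delete trivial equation unit =?= unit.
Bind C := float; substituting into the one remaining equation that mentions C gives: map(S, bool) =?= map(map(float, nat), bool).
Decompose map/2: S =?= map(float, nat),  bool =?= bool.
Bind S := map(float, nat); no other remaining equation mentions S. Substituting into the earlier binding gives E := map(float, nat).
Delete trivial equation bool =?= bool.
Decompose either/2: map(float, int) =?= map(float, int),  tup3(either(bool, bool), unit, either(A, A)) =?= tup3(S1, unit, U).
Delete trivial equation map(float, int) =?= map(float, int).
Decompose tup3/3: either(bool, bool) =?= S1,  unit =?= unit,  either(A, A) =?= U.
Bind S1 := either(bool, bool); substituting into the one remaining equation that mentions S1 gives: tup3(either(float, float), tup3(bool, bool, R), either(either(bool, bool), bool)) =?= tup3(either(float, float), tup3(bool, bool, either(unit, unit)), either(A, bool)).
Delete trivial equation unit =?= unit.
Bind U := either(A, A); no other remaining equation mentions U. Substituting into the earlier binding gives T3 := either(A, A).
Decompose tup3/3: either(float, float) =?= either(float, float),  tup3(bool, bool, R) =?= tup3(bool, bool, either(unit, unit)),  either(either(bool, bool), bool) =?= either(A, bool).
Delete trivial equation either(float, float) =?= either(float, float).
Decompose tup3/3: bool =?= bool,  bool =?= bool,  R =?= either(unit, unit).
Delete trivial equation bool =?= bool.
Delete trivial equation bool =?= bool.
Bind R := either(unit, unit); no other remaining equation mentions R.
Decompose either/2: either(bool, bool) =?= A,  bool =?= bool.
Bind A := either(bool, bool); no other remaining equation mentions A. Substituting into the earlier bindings gives T3 := either(either(bool, bool), either(bool, bool)), U := either(either(bool, bool), either(bool, bool)).
Delete trivial equation bool =?= bool.
No equations remain and no clash or occurs-check failure arose, so a unifier exists.

YES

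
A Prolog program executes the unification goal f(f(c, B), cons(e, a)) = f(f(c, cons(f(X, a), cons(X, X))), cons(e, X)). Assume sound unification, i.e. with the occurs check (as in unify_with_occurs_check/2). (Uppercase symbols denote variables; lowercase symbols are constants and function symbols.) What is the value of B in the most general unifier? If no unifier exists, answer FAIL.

Decompose f/2: f(c, B) = f(c, cons(f(X, a), cons(X, X))),  cons(e, a) = cons(e, X).
Decompose f/2: c = c,  B = cons(f(X, a), cons(X, X)).
Delete trivial equation c = c.
Bind B := cons(f(X, a), cons(X, X)); no other remaining equation mentions B.
Decompose cons/2: e = e,  a = X.
Delete trivial equation e = e.
Bind X := a. Substituting into the earlier binding gives B := cons(f(a, a), cons(a, a)).
MGU = { B = cons(f(a, a), cons(a, a)), X = a }, so B = cons(f(a, a), cons(a, a)).

cons(f(a, a), cons(a, a))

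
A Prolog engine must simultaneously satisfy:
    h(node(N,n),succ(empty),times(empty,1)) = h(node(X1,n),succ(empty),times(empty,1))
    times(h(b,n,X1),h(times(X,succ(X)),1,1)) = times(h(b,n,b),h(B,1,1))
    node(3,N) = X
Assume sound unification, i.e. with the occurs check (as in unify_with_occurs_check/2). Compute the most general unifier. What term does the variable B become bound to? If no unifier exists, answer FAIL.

Decompose h/3: node(N,n) = node(X1,n),  succ(empty) = succ(empty),  times(empty,1) = times(empty,1).
Decompose node/2: N = X1,  n = n.
Bind N := X1; substituting into the one remaining equation that mentions N gives: node(3,X1) = X.
Delete trivial equation n = n.
Delete trivial equation succ(empty) = succ(empty).
Delete trivial equation times(empty,1) = times(empty,1).
Decompose times/2: h(b,n,X1) = h(b,n,b),  h(times(X,succ(X)),1,1) = h(B,1,1).
Decompose h/3: b = b,  n = n,  X1 = b.
Delete trivial equation b = b.
Delete trivial equation n = n.
Bind X1 := b; substituting into the one remaining equation that mentions X1 gives: node(3,b) = X. Substituting into the earlier binding gives N := b.
Decompose h/3: times(X,succ(X)) = B,  1 = 1,  1 = 1.
Bind B := times(X,succ(X)); no other remaining equation mentions B.
Delete trivial equation 1 = 1.
Delete trivial equation 1 = 1.
Bind X := node(3,b). Substituting into the earlier binding gives B := times(node(3,b),succ(node(3,b))).
MGU = { N -> b, X1 -> b, B -> times(node(3,b),succ(node(3,b))), X -> node(3,b) }, so B -> times(node(3,b),succ(node(3,b))).

times(node(3,b),succ(node(3,b)))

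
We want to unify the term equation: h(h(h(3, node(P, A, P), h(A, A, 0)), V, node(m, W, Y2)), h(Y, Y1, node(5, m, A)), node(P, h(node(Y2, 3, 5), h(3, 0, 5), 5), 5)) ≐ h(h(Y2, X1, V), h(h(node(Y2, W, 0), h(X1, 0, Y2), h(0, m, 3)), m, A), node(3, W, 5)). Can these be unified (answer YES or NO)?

NO

Decompose h/3: h(h(3, node(P, A, P), h(A, A, 0)), V, node(m, W, Y2)) ≐ h(Y2, X1, V),  h(Y, Y1, node(5, m, A)) ≐ h(h(node(Y2, W, 0), h(X1, 0, Y2), h(0, m, 3)), m, A),  node(P, h(node(Y2, 3, 5), h(3, 0, 5), 5), 5) ≐ node(3, W, 5).
Decompose h/3: h(3, node(P, A, P), h(A, A, 0)) ≐ Y2,  V ≐ X1,  node(m, W, Y2) ≐ V.
Bind Y2 := h(3, node(P, A, P), h(A, A, 0)); substituting into the 3 remaining equations that mention Y2 gives: node(m, W, h(3, node(P, A, P), h(A, A, 0))) ≐ V,  h(Y, Y1, node(5, m, A)) ≐ h(h(node(h(3, node(P, A, P), h(A, A, 0)), W, 0), h(X1, 0, h(3, node(P, A, P), h(A, A, 0))), h(0, m, 3)), m, A),  node(P, h(node(h(3, node(P, A, P), h(A, A, 0)), 3, 5), h(3, 0, 5), 5), 5) ≐ node(3, W, 5).
Bind V := X1; substituting into the one remaining equation that mentions V gives: node(m, W, h(3, node(P, A, P), h(A, A, 0))) ≐ X1.
Bind X1 := node(m, W, h(3, node(P, A, P), h(A, A, 0))); substituting into the one remaining equation that mentions X1 gives: h(Y, Y1, node(5, m, A)) ≐ h(h(node(h(3, node(P, A, P), h(A, A, 0)), W, 0), h(node(m, W, h(3, node(P, A, P), h(A, A, 0))), 0, h(3, node(P, A, P), h(A, A, 0))), h(0, m, 3)), m, A). Substituting into the earlier binding gives V := node(m, W, h(3, node(P, A, P), h(A, A, 0))).
Decompose h/3: Y ≐ h(node(h(3, node(P, A, P), h(A, A, 0)), W, 0), h(node(m, W, h(3, node(P, A, P), h(A, A, 0))), 0, h(3, node(P, A, P), h(A, A, 0))), h(0, m, 3)),  Y1 ≐ m,  node(5, m, A) ≐ A.
Bind Y := h(node(h(3, node(P, A, P), h(A, A, 0)), W, 0), h(node(m, W, h(3, node(P, A, P), h(A, A, 0))), 0, h(3, node(P, A, P), h(A, A, 0))), h(0, m, 3)); no other remaining equation mentions Y.
Bind Y1 := m; no other remaining equation mentions Y1.
Occurs check fails: A occurs in node(5, m, A); the equation A ≐ node(5, m, A) has no finite solution.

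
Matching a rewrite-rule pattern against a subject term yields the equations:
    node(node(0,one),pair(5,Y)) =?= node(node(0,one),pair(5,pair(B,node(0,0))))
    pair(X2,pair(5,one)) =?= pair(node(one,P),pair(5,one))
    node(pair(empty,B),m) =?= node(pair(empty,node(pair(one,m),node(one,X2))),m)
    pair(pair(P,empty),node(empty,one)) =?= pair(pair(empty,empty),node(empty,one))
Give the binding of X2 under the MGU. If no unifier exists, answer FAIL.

Decompose node/2: node(0,one) =?= node(0,one),  pair(5,Y) =?= pair(5,pair(B,node(0,0))).
Delete trivial equation node(0,one) =?= node(0,one).
Decompose pair/2: 5 =?= 5,  Y =?= pair(B,node(0,0)).
Delete trivial equation 5 =?= 5.
Bind Y := pair(B,node(0,0)); no other remaining equation mentions Y.
Decompose pair/2: X2 =?= node(one,P),  pair(5,one) =?= pair(5,one).
Bind X2 := node(one,P); substituting into the one remaining equation that mentions X2 gives: node(pair(empty,B),m) =?= node(pair(empty,node(pair(one,m),node(one,node(one,P)))),m).
Delete trivial equation pair(5,one) =?= pair(5,one).
Decompose node/2: pair(empty,B) =?= pair(empty,node(pair(one,m),node(one,node(one,P)))),  m =?= m.
Decompose pair/2: empty =?= empty,  B =?= node(pair(one,m),node(one,node(one,P))).
Delete trivial equation empty =?= empty.
Bind B := node(pair(one,m),node(one,node(one,P))); no other remaining equation mentions B. Substituting into the earlier binding gives Y := pair(node(pair(one,m),node(one,node(one,P))),node(0,0)).
Delete trivial equation m =?= m.
Decompose pair/2: pair(P,empty) =?= pair(empty,empty),  node(empty,one) =?= node(empty,one).
Decompose pair/2: P =?= empty,  empty =?= empty.
Bind P := empty; no other remaining equation mentions P. Substituting into the earlier bindings gives Y := pair(node(pair(one,m),node(one,node(one,empty))),node(0,0)), X2 := node(one,empty), B := node(pair(one,m),node(one,node(one,empty))).
Delete trivial equation empty =?= empty.
Delete trivial equation node(empty,one) =?= node(empty,one).
MGU = { Y := pair(node(pair(one,m),node(one,node(one,empty))),node(0,0)), X2 := node(one,empty), B := node(pair(one,m),node(one,node(one,empty))), P := empty }, so X2 := node(one,empty).

node(one,empty)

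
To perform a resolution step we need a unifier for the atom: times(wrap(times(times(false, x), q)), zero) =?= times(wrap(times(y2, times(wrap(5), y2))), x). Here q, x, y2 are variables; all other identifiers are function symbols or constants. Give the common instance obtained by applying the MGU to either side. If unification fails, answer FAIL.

Decompose times/2: wrap(times(times(false, x), q)) =?= wrap(times(y2, times(wrap(5), y2))),  zero =?= x.
Decompose wrap/1: times(times(false, x), q) =?= times(y2, times(wrap(5), y2)).
Decompose times/2: times(false, x) =?= y2,  q =?= times(wrap(5), y2).
Bind y2 := times(false, x); substituting into the one remaining equation that mentions y2 gives: q =?= times(wrap(5), times(false, x)).
Bind q := times(wrap(5), times(false, x)); no other remaining equation mentions q.
Bind x := zero. Substituting into the earlier bindings gives y2 := times(false, zero), q := times(wrap(5), times(false, zero)).
Applying the MGU to either side gives times(wrap(times(times(false, zero), times(wrap(5), times(false, zero)))), zero).

times(wrap(times(times(false, zero), times(wrap(5), times(false, zero)))), zero)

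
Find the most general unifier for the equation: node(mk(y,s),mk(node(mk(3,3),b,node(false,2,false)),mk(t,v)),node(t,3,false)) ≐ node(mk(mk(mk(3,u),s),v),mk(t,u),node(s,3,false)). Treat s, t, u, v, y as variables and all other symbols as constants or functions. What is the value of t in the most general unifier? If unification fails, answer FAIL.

node(mk(3,3),b,node(false,2,false))

Decompose node/3: mk(y,s) ≐ mk(mk(mk(3,u),s),v),  mk(node(mk(3,3),b,node(false,2,false)),mk(t,v)) ≐ mk(t,u),  node(t,3,false) ≐ node(s,3,false).
Decompose mk/2: y ≐ mk(mk(3,u),s),  s ≐ v.
Bind y := mk(mk(3,u),s); no other remaining equation mentions y.
Bind s := v; substituting into the one remaining equation that mentions s gives: node(t,3,false) ≐ node(v,3,false). Substituting into the earlier binding gives y := mk(mk(3,u),v).
Decompose mk/2: node(mk(3,3),b,node(false,2,false)) ≐ t,  mk(t,v) ≐ u.
Bind t := node(mk(3,3),b,node(false,2,false)); substituting into the remaining equations gives: mk(node(mk(3,3),b,node(false,2,false)),v) ≐ u,  node(node(mk(3,3),b,node(false,2,false)),3,false) ≐ node(v,3,false).
Bind u := mk(node(mk(3,3),b,node(false,2,false)),v); no other remaining equation mentions u. Substituting into the earlier binding gives y := mk(mk(3,mk(node(mk(3,3),b,node(false,2,false)),v)),v).
Decompose node/3: node(mk(3,3),b,node(false,2,false)) ≐ v,  3 ≐ 3,  false ≐ false.
Bind v := node(mk(3,3),b,node(false,2,false)); no other remaining equation mentions v. Substituting into the earlier bindings gives y := mk(mk(3,mk(node(mk(3,3),b,node(false,2,false)),node(mk(3,3),b,node(false,2,false)))),node(mk(3,3),b,node(false,2,false))), s := node(mk(3,3),b,node(false,2,false)), u := mk(node(mk(3,3),b,node(false,2,false)),node(mk(3,3),b,node(false,2,false))).
Delete trivial equation 3 ≐ 3.
Delete trivial equation false ≐ false.
MGU = { y -> mk(mk(3,mk(node(mk(3,3),b,node(false,2,false)),node(mk(3,3),b,node(false,2,false)))),node(mk(3,3),b,node(false,2,false))), s -> node(mk(3,3),b,node(false,2,false)), t -> node(mk(3,3),b,node(false,2,false)), u -> mk(node(mk(3,3),b,node(false,2,false)),node(mk(3,3),b,node(false,2,false))), v -> node(mk(3,3),b,node(false,2,false)) }, so t -> node(mk(3,3),b,node(false,2,false)).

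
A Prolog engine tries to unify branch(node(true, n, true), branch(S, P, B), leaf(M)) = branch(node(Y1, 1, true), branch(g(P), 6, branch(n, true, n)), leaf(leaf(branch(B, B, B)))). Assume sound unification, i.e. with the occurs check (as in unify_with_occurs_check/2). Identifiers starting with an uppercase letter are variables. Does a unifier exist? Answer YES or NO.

Decompose branch/3: node(true, n, true) = node(Y1, 1, true),  branch(S, P, B) = branch(g(P), 6, branch(n, true, n)),  leaf(M) = leaf(leaf(branch(B, B, B))).
Decompose node/3: true = Y1,  n = 1,  true = true.
Bind Y1 := true; no other remaining equation mentions Y1.
Clash: constants n and 1 differ; no unifier exists.

NO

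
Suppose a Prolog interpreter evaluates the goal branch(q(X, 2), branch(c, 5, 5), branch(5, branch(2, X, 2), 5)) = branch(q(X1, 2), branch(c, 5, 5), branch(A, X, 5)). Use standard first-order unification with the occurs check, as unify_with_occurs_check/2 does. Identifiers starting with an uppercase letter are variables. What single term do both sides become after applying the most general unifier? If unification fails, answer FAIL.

Decompose branch/3: q(X, 2) = q(X1, 2),  branch(c, 5, 5) = branch(c, 5, 5),  branch(5, branch(2, X, 2), 5) = branch(A, X, 5).
Decompose q/2: X = X1,  2 = 2.
Bind X := X1; substituting into the one remaining equation that mentions X gives: branch(5, branch(2, X1, 2), 5) = branch(A, X1, 5).
Delete trivial equation 2 = 2.
Delete trivial equation branch(c, 5, 5) = branch(c, 5, 5).
Decompose branch/3: 5 = A,  branch(2, X1, 2) = X1,  5 = 5.
Bind A := 5; no other remaining equation mentions A.
Occurs check fails: X1 occurs in branch(2, X1, 2); the equation X1 = branch(2, X1, 2) has no finite solution.

FAIL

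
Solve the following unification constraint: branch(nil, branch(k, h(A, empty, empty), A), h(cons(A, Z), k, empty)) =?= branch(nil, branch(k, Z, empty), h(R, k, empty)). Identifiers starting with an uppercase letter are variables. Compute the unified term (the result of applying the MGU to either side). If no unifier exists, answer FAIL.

branch(nil, branch(k, h(empty, empty, empty), empty), h(cons(empty, h(empty, empty, empty)), k, empty))

Decompose branch/3: nil =?= nil,  branch(k, h(A, empty, empty), A) =?= branch(k, Z, empty),  h(cons(A, Z), k, empty) =?= h(R, k, empty).
Delete trivial equation nil =?= nil.
Decompose branch/3: k =?= k,  h(A, empty, empty) =?= Z,  A =?= empty.
Delete trivial equation k =?= k.
Bind Z := h(A, empty, empty); substituting into the one remaining equation that mentions Z gives: h(cons(A, h(A, empty, empty)), k, empty) =?= h(R, k, empty).
Bind A := empty; substituting into the remaining equation gives: h(cons(empty, h(empty, empty, empty)), k, empty) =?= h(R, k, empty). Substituting into the earlier binding gives Z := h(empty, empty, empty).
Decompose h/3: cons(empty, h(empty, empty, empty)) =?= R,  k =?= k,  empty =?= empty.
Bind R := cons(empty, h(empty, empty, empty)); no other remaining equation mentions R.
Delete trivial equation k =?= k.
Delete trivial equation empty =?= empty.
Applying the MGU to either side gives branch(nil, branch(k, h(empty, empty, empty), empty), h(cons(empty, h(empty, empty, empty)), k, empty)).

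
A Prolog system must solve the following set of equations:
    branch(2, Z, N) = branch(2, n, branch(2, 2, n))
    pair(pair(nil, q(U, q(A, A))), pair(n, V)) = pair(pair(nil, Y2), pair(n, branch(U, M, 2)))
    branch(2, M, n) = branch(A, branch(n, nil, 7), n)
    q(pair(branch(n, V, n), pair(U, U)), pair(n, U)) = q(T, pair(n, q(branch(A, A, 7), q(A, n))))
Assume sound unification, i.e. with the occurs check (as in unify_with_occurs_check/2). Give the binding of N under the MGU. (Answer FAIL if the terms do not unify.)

branch(2, 2, n)

Decompose branch/3: 2 = 2,  Z = n,  N = branch(2, 2, n).
Delete trivial equation 2 = 2.
Bind Z := n; no other remaining equation mentions Z.
Bind N := branch(2, 2, n); no other remaining equation mentions N.
Decompose pair/2: pair(nil, q(U, q(A, A))) = pair(nil, Y2),  pair(n, V) = pair(n, branch(U, M, 2)).
Decompose pair/2: nil = nil,  q(U, q(A, A)) = Y2.
Delete trivial equation nil = nil.
Bind Y2 := q(U, q(A, A)); no other remaining equation mentions Y2.
Decompose pair/2: n = n,  V = branch(U, M, 2).
Delete trivial equation n = n.
Bind V := branch(U, M, 2); substituting into the one remaining equation that mentions V gives: q(pair(branch(n, branch(U, M, 2), n), pair(U, U)), pair(n, U)) = q(T, pair(n, q(branch(A, A, 7), q(A, n)))).
Decompose branch/3: 2 = A,  M = branch(n, nil, 7),  n = n.
Bind A := 2; substituting into the one remaining equation that mentions A gives: q(pair(branch(n, branch(U, M, 2), n), pair(U, U)), pair(n, U)) = q(T, pair(n, q(branch(2, 2, 7), q(2, n)))). Substituting into the earlier binding gives Y2 := q(U, q(2, 2)).
Bind M := branch(n, nil, 7); substituting into the one remaining equation that mentions M gives: q(pair(branch(n, branch(U, branch(n, nil, 7), 2), n), pair(U, U)), pair(n, U)) = q(T, pair(n, q(branch(2, 2, 7), q(2, n)))). Substituting into the earlier binding gives V := branch(U, branch(n, nil, 7), 2).
Delete trivial equation n = n.
Decompose q/2: pair(branch(n, branch(U, branch(n, nil, 7), 2), n), pair(U, U)) = T,  pair(n, U) = pair(n, q(branch(2, 2, 7), q(2, n))).
Bind T := pair(branch(n, branch(U, branch(n, nil, 7), 2), n), pair(U, U)); no other remaining equation mentions T.
Decompose pair/2: n = n,  U = q(branch(2, 2, 7), q(2, n)).
Delete trivial equation n = n.
Bind U := q(branch(2, 2, 7), q(2, n)). Substituting into the earlier bindings gives Y2 := q(q(branch(2, 2, 7), q(2, n)), q(2, 2)), V := branch(q(branch(2, 2, 7), q(2, n)), branch(n, nil, 7), 2), T := pair(branch(n, branch(q(branch(2, 2, 7), q(2, n)), branch(n, nil, 7), 2), n), pair(q(branch(2, 2, 7), q(2, n)), q(branch(2, 2, 7), q(2, n)))).
MGU = { Z = n, N = branch(2, 2, n), Y2 = q(q(branch(2, 2, 7), q(2, n)), q(2, 2)), V = branch(q(branch(2, 2, 7), q(2, n)), branch(n, nil, 7), 2), A = 2, M = branch(n, nil, 7), T = pair(branch(n, branch(q(branch(2, 2, 7), q(2, n)), branch(n, nil, 7), 2), n), pair(q(branch(2, 2, 7), q(2, n)), q(branch(2, 2, 7), q(2, n)))), U = q(branch(2, 2, 7), q(2, n)) }, so N = branch(2, 2, n).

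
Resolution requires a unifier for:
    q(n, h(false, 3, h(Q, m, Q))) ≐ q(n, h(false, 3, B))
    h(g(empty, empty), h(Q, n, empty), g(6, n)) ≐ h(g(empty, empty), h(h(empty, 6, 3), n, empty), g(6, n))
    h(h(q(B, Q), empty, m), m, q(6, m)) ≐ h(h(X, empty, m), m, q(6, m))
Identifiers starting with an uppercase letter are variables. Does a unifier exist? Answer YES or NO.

Decompose q/2: n ≐ n,  h(false, 3, h(Q, m, Q)) ≐ h(false, 3, B).
Delete trivial equation n ≐ n.
Decompose h/3: false ≐ false,  3 ≐ 3,  h(Q, m, Q) ≐ B.
Delete trivial equation false ≐ false.
Delete trivial equation 3 ≐ 3.
Bind B := h(Q, m, Q); substituting into the one remaining equation that mentions B gives: h(h(q(h(Q, m, Q), Q), empty, m), m, q(6, m)) ≐ h(h(X, empty, m), m, q(6, m)).
Decompose h/3: g(empty, empty) ≐ g(empty, empty),  h(Q, n, empty) ≐ h(h(empty, 6, 3), n, empty),  g(6, n) ≐ g(6, n).
Delete trivial equation g(empty, empty) ≐ g(empty, empty).
Decompose h/3: Q ≐ h(empty, 6, 3),  n ≐ n,  empty ≐ empty.
Bind Q := h(empty, 6, 3); substituting into the one remaining equation that mentions Q gives: h(h(q(h(h(empty, 6, 3), m, h(empty, 6, 3)), h(empty, 6, 3)), empty, m), m, q(6, m)) ≐ h(h(X, empty, m), m, q(6, m)). Substituting into the earlier binding gives B := h(h(empty, 6, 3), m, h(empty, 6, 3)).
Delete trivial equation n ≐ n.
Delete trivial equation empty ≐ empty.
Delete trivial equation g(6, n) ≐ g(6, n).
Decompose h/3: h(q(h(h(empty, 6, 3), m, h(empty, 6, 3)), h(empty, 6, 3)), empty, m) ≐ h(X, empty, m),  m ≐ m,  q(6, m) ≐ q(6, m).
Decompose h/3: q(h(h(empty, 6, 3), m, h(empty, 6, 3)), h(empty, 6, 3)) ≐ X,  empty ≐ empty,  m ≐ m.
Bind X := q(h(h(empty, 6, 3), m, h(empty, 6, 3)), h(empty, 6, 3)); no other remaining equation mentions X.
Delete trivial equation empty ≐ empty.
Delete trivial equation m ≐ m.
Delete trivial equation m ≐ m.
Delete trivial equation q(6, m) ≐ q(6, m).
No equations remain and no clash or occurs-check failure arose, so a unifier exists.

YES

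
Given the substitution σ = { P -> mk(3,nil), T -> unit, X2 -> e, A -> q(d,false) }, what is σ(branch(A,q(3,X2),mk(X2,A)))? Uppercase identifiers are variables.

Replace each occurrence of X2 with e.
Replace each occurrence of A with q(d,false).
Result: branch(q(d,false),q(3,e),mk(e,q(d,false))).

branch(q(d,false),q(3,e),mk(e,q(d,false)))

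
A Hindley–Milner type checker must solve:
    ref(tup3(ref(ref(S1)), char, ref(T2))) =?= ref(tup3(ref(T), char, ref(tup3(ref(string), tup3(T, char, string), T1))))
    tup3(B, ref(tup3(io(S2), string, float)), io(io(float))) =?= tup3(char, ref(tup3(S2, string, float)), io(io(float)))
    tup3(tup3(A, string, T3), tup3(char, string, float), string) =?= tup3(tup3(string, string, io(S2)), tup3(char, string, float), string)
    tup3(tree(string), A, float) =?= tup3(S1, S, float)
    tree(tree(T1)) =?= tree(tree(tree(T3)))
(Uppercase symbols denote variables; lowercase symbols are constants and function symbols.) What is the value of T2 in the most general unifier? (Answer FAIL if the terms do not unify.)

Decompose ref/1: tup3(ref(ref(S1)), char, ref(T2)) =?= tup3(ref(T), char, ref(tup3(ref(string), tup3(T, char, string), T1))).
Decompose tup3/3: ref(ref(S1)) =?= ref(T),  char =?= char,  ref(T2) =?= ref(tup3(ref(string), tup3(T, char, string), T1)).
Decompose ref/1: ref(S1) =?= T.
Bind T := ref(S1); substituting into the one remaining equation that mentions T gives: ref(T2) =?= ref(tup3(ref(string), tup3(ref(S1), char, string), T1)).
Delete trivial equation char =?= char.
Decompose ref/1: T2 =?= tup3(ref(string), tup3(ref(S1), char, string), T1).
Bind T2 := tup3(ref(string), tup3(ref(S1), char, string), T1); no other remaining equation mentions T2.
Decompose tup3/3: B =?= char,  ref(tup3(io(S2), string, float)) =?= ref(tup3(S2, string, float)),  io(io(float)) =?= io(io(float)).
Bind B := char; no other remaining equation mentions B.
Decompose ref/1: tup3(io(S2), string, float) =?= tup3(S2, string, float).
Decompose tup3/3: io(S2) =?= S2,  string =?= string,  float =?= float.
Occurs check fails: S2 occurs in io(S2); the equation S2 =?= io(S2) has no finite solution.

FAIL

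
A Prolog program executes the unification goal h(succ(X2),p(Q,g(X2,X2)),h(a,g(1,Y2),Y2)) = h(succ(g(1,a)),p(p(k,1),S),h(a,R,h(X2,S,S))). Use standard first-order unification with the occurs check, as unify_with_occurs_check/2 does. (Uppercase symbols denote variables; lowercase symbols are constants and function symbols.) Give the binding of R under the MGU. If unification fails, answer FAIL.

Decompose h/3: succ(X2) = succ(g(1,a)),  p(Q,g(X2,X2)) = p(p(k,1),S),  h(a,g(1,Y2),Y2) = h(a,R,h(X2,S,S)).
Decompose succ/1: X2 = g(1,a).
Bind X2 := g(1,a); substituting into the remaining equations gives: p(Q,g(g(1,a),g(1,a))) = p(p(k,1),S),  h(a,g(1,Y2),Y2) = h(a,R,h(g(1,a),S,S)).
Decompose p/2: Q = p(k,1),  g(g(1,a),g(1,a)) = S.
Bind Q := p(k,1); no other remaining equation mentions Q.
Bind S := g(g(1,a),g(1,a)); substituting into the remaining equation gives: h(a,g(1,Y2),Y2) = h(a,R,h(g(1,a),g(g(1,a),g(1,a)),g(g(1,a),g(1,a)))).
Decompose h/3: a = a,  g(1,Y2) = R,  Y2 = h(g(1,a),g(g(1,a),g(1,a)),g(g(1,a),g(1,a))).
Delete trivial equation a = a.
Bind R := g(1,Y2); no other remaining equation mentions R.
Bind Y2 := h(g(1,a),g(g(1,a),g(1,a)),g(g(1,a),g(1,a))). Substituting into the earlier binding gives R := g(1,h(g(1,a),g(g(1,a),g(1,a)),g(g(1,a),g(1,a)))).
MGU = { X2 ↦ g(1,a), Q ↦ p(k,1), S ↦ g(g(1,a),g(1,a)), R ↦ g(1,h(g(1,a),g(g(1,a),g(1,a)),g(g(1,a),g(1,a)))), Y2 ↦ h(g(1,a),g(g(1,a),g(1,a)),g(g(1,a),g(1,a))) }, so R ↦ g(1,h(g(1,a),g(g(1,a),g(1,a)),g(g(1,a),g(1,a)))).

g(1,h(g(1,a),g(g(1,a),g(1,a)),g(g(1,a),g(1,a))))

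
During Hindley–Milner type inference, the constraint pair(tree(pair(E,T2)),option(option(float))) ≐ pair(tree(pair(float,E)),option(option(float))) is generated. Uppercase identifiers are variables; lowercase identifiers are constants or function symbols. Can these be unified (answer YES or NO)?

YES

Decompose pair/2: tree(pair(E,T2)) ≐ tree(pair(float,E)),  option(option(float)) ≐ option(option(float)).
Decompose tree/1: pair(E,T2) ≐ pair(float,E).
Decompose pair/2: E ≐ float,  T2 ≐ E.
Bind E := float; substituting into the one remaining equation that mentions E gives: T2 ≐ float.
Bind T2 := float; no other remaining equation mentions T2.
Delete trivial equation option(option(float)) ≐ option(option(float)).
No equations remain and no clash or occurs-check failure arose, so a unifier exists.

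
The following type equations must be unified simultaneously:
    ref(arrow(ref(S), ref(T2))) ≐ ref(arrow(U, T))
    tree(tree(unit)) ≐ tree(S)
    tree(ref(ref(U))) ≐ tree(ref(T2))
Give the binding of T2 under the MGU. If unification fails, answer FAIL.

Decompose ref/1: arrow(ref(S), ref(T2)) ≐ arrow(U, T).
Decompose arrow/2: ref(S) ≐ U,  ref(T2) ≐ T.
Bind U := ref(S); substituting into the one remaining equation that mentions U gives: tree(ref(ref(ref(S)))) ≐ tree(ref(T2)).
Bind T := ref(T2); no other remaining equation mentions T.
Decompose tree/1: tree(unit) ≐ S.
Bind S := tree(unit); substituting into the remaining equation gives: tree(ref(ref(ref(tree(unit))))) ≐ tree(ref(T2)). Substituting into the earlier binding gives U := ref(tree(unit)).
Decompose tree/1: ref(ref(ref(tree(unit)))) ≐ ref(T2).
Decompose ref/1: ref(ref(tree(unit))) ≐ T2.
Bind T2 := ref(ref(tree(unit))). Substituting into the earlier binding gives T := ref(ref(ref(tree(unit)))).
MGU = { U ↦ ref(tree(unit)), T ↦ ref(ref(ref(tree(unit)))), S ↦ tree(unit), T2 ↦ ref(ref(tree(unit))) }, so T2 ↦ ref(ref(tree(unit))).

ref(ref(tree(unit)))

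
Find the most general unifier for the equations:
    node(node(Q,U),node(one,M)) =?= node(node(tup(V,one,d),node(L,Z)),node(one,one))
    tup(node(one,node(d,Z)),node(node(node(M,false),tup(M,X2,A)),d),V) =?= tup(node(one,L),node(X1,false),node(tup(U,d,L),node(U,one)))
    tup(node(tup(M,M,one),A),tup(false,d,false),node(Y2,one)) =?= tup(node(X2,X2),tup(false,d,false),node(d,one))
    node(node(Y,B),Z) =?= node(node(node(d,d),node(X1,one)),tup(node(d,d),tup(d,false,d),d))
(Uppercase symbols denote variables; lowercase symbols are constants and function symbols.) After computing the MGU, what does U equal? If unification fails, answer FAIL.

FAIL

Decompose node/2: node(Q,U) =?= node(tup(V,one,d),node(L,Z)),  node(one,M) =?= node(one,one).
Decompose node/2: Q =?= tup(V,one,d),  U =?= node(L,Z).
Bind Q := tup(V,one,d); no other remaining equation mentions Q.
Bind U := node(L,Z); substituting into the one remaining equation that mentions U gives: tup(node(one,node(d,Z)),node(node(node(M,false),tup(M,X2,A)),d),V) =?= tup(node(one,L),node(X1,false),node(tup(node(L,Z),d,L),node(node(L,Z),one))).
Decompose node/2: one =?= one,  M =?= one.
Delete trivial equation one =?= one.
Bind M := one; substituting into the 2 remaining equations that mention M gives: tup(node(one,node(d,Z)),node(node(node(one,false),tup(one,X2,A)),d),V) =?= tup(node(one,L),node(X1,false),node(tup(node(L,Z),d,L),node(node(L,Z),one))),  tup(node(tup(one,one,one),A),tup(false,d,false),node(Y2,one)) =?= tup(node(X2,X2),tup(false,d,false),node(d,one)).
Decompose tup/3: node(one,node(d,Z)) =?= node(one,L),  node(node(node(one,false),tup(one,X2,A)),d) =?= node(X1,false),  V =?= node(tup(node(L,Z),d,L),node(node(L,Z),one)).
Decompose node/2: one =?= one,  node(d,Z) =?= L.
Delete trivial equation one =?= one.
Bind L := node(d,Z); substituting into the one remaining equation that mentions L gives: V =?= node(tup(node(node(d,Z),Z),d,node(d,Z)),node(node(node(d,Z),Z),one)). Substituting into the earlier binding gives U := node(node(d,Z),Z).
Decompose node/2: node(node(one,false),tup(one,X2,A)) =?= X1,  d =?= false.
Bind X1 := node(node(one,false),tup(one,X2,A)); substituting into the one remaining equation that mentions X1 gives: node(node(Y,B),Z) =?= node(node(node(d,d),node(node(node(one,false),tup(one,X2,A)),one)),tup(node(d,d),tup(d,false,d),d)).
Clash: constants d and false differ; no unifier exists.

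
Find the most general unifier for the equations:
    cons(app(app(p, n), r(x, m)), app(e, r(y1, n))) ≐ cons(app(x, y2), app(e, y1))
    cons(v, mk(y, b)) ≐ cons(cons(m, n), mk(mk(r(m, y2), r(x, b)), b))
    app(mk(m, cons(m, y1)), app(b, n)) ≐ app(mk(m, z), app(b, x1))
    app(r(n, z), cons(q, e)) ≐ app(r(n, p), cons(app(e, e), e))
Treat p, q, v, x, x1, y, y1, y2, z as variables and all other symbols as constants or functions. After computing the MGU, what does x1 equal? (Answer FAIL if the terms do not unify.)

FAIL

Decompose cons/2: app(app(p, n), r(x, m)) ≐ app(x, y2),  app(e, r(y1, n)) ≐ app(e, y1).
Decompose app/2: app(p, n) ≐ x,  r(x, m) ≐ y2.
Bind x := app(p, n); substituting into the 2 remaining equations that mention x gives: r(app(p, n), m) ≐ y2,  cons(v, mk(y, b)) ≐ cons(cons(m, n), mk(mk(r(m, y2), r(app(p, n), b)), b)).
Bind y2 := r(app(p, n), m); substituting into the one remaining equation that mentions y2 gives: cons(v, mk(y, b)) ≐ cons(cons(m, n), mk(mk(r(m, r(app(p, n), m)), r(app(p, n), b)), b)).
Decompose app/2: e ≐ e,  r(y1, n) ≐ y1.
Delete trivial equation e ≐ e.
Occurs check fails: y1 occurs in r(y1, n); the equation y1 ≐ r(y1, n) has no finite solution.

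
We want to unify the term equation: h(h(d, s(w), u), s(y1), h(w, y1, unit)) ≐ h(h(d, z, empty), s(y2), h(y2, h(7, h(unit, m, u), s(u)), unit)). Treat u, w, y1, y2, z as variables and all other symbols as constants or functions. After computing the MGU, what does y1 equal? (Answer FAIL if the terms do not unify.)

Decompose h/3: h(d, s(w), u) ≐ h(d, z, empty),  s(y1) ≐ s(y2),  h(w, y1, unit) ≐ h(y2, h(7, h(unit, m, u), s(u)), unit).
Decompose h/3: d ≐ d,  s(w) ≐ z,  u ≐ empty.
Delete trivial equation d ≐ d.
Bind z := s(w); no other remaining equation mentions z.
Bind u := empty; substituting into the one remaining equation that mentions u gives: h(w, y1, unit) ≐ h(y2, h(7, h(unit, m, empty), s(empty)), unit).
Decompose s/1: y1 ≐ y2.
Bind y1 := y2; substituting into the remaining equation gives: h(w, y2, unit) ≐ h(y2, h(7, h(unit, m, empty), s(empty)), unit).
Decompose h/3: w ≐ y2,  y2 ≐ h(7, h(unit, m, empty), s(empty)),  unit ≐ unit.
Bind w := y2; no other remaining equation mentions w. Substituting into the earlier binding gives z := s(y2).
Bind y2 := h(7, h(unit, m, empty), s(empty)); no other remaining equation mentions y2. Substituting into the earlier bindings gives z := s(h(7, h(unit, m, empty), s(empty))), y1 := h(7, h(unit, m, empty), s(empty)), w := h(7, h(unit, m, empty), s(empty)).
Delete trivial equation unit ≐ unit.
MGU = { z := s(h(7, h(unit, m, empty), s(empty))), u := empty, y1 := h(7, h(unit, m, empty), s(empty)), w := h(7, h(unit, m, empty), s(empty)), y2 := h(7, h(unit, m, empty), s(empty)) }, so y1 := h(7, h(unit, m, empty), s(empty)).

h(7, h(unit, m, empty), s(empty))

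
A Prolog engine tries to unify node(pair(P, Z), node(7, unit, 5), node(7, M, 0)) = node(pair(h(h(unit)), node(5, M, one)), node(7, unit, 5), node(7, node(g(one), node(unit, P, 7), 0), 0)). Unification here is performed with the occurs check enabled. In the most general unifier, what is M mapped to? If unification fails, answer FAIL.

Decompose node/3: pair(P, Z) = pair(h(h(unit)), node(5, M, one)),  node(7, unit, 5) = node(7, unit, 5),  node(7, M, 0) = node(7, node(g(one), node(unit, P, 7), 0), 0).
Decompose pair/2: P = h(h(unit)),  Z = node(5, M, one).
Bind P := h(h(unit)); substituting into the one remaining equation that mentions P gives: node(7, M, 0) = node(7, node(g(one), node(unit, h(h(unit)), 7), 0), 0).
Bind Z := node(5, M, one); no other remaining equation mentions Z.
Delete trivial equation node(7, unit, 5) = node(7, unit, 5).
Decompose node/3: 7 = 7,  M = node(g(one), node(unit, h(h(unit)), 7), 0),  0 = 0.
Delete trivial equation 7 = 7.
Bind M := node(g(one), node(unit, h(h(unit)), 7), 0); no other remaining equation mentions M. Substituting into the earlier binding gives Z := node(5, node(g(one), node(unit, h(h(unit)), 7), 0), one).
Delete trivial equation 0 = 0.
MGU = { P = h(h(unit)), Z = node(5, node(g(one), node(unit, h(h(unit)), 7), 0), one), M = node(g(one), node(unit, h(h(unit)), 7), 0) }, so M = node(g(one), node(unit, h(h(unit)), 7), 0).

node(g(one), node(unit, h(h(unit)), 7), 0)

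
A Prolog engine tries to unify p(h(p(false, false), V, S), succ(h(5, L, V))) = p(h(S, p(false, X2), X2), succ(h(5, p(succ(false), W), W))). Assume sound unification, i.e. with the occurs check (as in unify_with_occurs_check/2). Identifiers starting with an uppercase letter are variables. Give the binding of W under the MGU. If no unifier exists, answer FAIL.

p(false, p(false, false))

Decompose p/2: h(p(false, false), V, S) = h(S, p(false, X2), X2),  succ(h(5, L, V)) = succ(h(5, p(succ(false), W), W)).
Decompose h/3: p(false, false) = S,  V = p(false, X2),  S = X2.
Bind S := p(false, false); substituting into the one remaining equation that mentions S gives: p(false, false) = X2.
Bind V := p(false, X2); substituting into the one remaining equation that mentions V gives: succ(h(5, L, p(false, X2))) = succ(h(5, p(succ(false), W), W)).
Bind X2 := p(false, false); substituting into the remaining equation gives: succ(h(5, L, p(false, p(false, false)))) = succ(h(5, p(succ(false), W), W)). Substituting into the earlier binding gives V := p(false, p(false, false)).
Decompose succ/1: h(5, L, p(false, p(false, false))) = h(5, p(succ(false), W), W).
Decompose h/3: 5 = 5,  L = p(succ(false), W),  p(false, p(false, false)) = W.
Delete trivial equation 5 = 5.
Bind L := p(succ(false), W); no other remaining equation mentions L.
Bind W := p(false, p(false, false)). Substituting into the earlier binding gives L := p(succ(false), p(false, p(false, false))).
MGU = { S -> p(false, false), V -> p(false, p(false, false)), X2 -> p(false, false), L -> p(succ(false), p(false, p(false, false))), W -> p(false, p(false, false)) }, so W -> p(false, p(false, false)).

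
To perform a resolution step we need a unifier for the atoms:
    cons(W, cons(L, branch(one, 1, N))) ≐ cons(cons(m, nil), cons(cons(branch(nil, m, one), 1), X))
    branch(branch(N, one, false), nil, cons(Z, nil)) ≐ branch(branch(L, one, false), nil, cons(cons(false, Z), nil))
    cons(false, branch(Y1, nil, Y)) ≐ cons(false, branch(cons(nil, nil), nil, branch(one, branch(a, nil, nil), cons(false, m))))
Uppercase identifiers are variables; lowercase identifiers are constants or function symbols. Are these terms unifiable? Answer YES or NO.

NO

Decompose cons/2: W ≐ cons(m, nil),  cons(L, branch(one, 1, N)) ≐ cons(cons(branch(nil, m, one), 1), X).
Bind W := cons(m, nil); no other remaining equation mentions W.
Decompose cons/2: L ≐ cons(branch(nil, m, one), 1),  branch(one, 1, N) ≐ X.
Bind L := cons(branch(nil, m, one), 1); substituting into the one remaining equation that mentions L gives: branch(branch(N, one, false), nil, cons(Z, nil)) ≐ branch(branch(cons(branch(nil, m, one), 1), one, false), nil, cons(cons(false, Z), nil)).
Bind X := branch(one, 1, N); no other remaining equation mentions X.
Decompose branch/3: branch(N, one, false) ≐ branch(cons(branch(nil, m, one), 1), one, false),  nil ≐ nil,  cons(Z, nil) ≐ cons(cons(false, Z), nil).
Decompose branch/3: N ≐ cons(branch(nil, m, one), 1),  one ≐ one,  false ≐ false.
Bind N := cons(branch(nil, m, one), 1); no other remaining equation mentions N. Substituting into the earlier binding gives X := branch(one, 1, cons(branch(nil, m, one), 1)).
Delete trivial equation one ≐ one.
Delete trivial equation false ≐ false.
Delete trivial equation nil ≐ nil.
Decompose cons/2: Z ≐ cons(false, Z),  nil ≐ nil.
Occurs check fails: Z occurs in cons(false, Z); the equation Z ≐ cons(false, Z) has no finite solution.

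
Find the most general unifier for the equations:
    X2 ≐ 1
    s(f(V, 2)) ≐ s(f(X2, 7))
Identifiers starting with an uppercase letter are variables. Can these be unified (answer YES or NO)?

NO

Bind X2 := 1; substituting into the remaining equation gives: s(f(V, 2)) ≐ s(f(1, 7)).
Decompose s/1: f(V, 2) ≐ f(1, 7).
Decompose f/2: V ≐ 1,  2 ≐ 7.
Bind V := 1; no other remaining equation mentions V.
Clash: constants 2 and 7 differ; no unifier exists.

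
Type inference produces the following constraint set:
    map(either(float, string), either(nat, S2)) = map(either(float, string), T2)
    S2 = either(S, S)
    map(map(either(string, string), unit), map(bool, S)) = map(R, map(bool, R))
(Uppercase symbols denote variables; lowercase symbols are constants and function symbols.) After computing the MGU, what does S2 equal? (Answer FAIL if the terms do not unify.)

either(map(either(string, string), unit), map(either(string, string), unit))

Decompose map/2: either(float, string) = either(float, string),  either(nat, S2) = T2.
Delete trivial equation either(float, string) = either(float, string).
Bind T2 := either(nat, S2); no other remaining equation mentions T2.
Bind S2 := either(S, S); no other remaining equation mentions S2. Substituting into the earlier binding gives T2 := either(nat, either(S, S)).
Decompose map/2: map(either(string, string), unit) = R,  map(bool, S) = map(bool, R).
Bind R := map(either(string, string), unit); substituting into the remaining equation gives: map(bool, S) = map(bool, map(either(string, string), unit)).
Decompose map/2: bool = bool,  S = map(either(string, string), unit).
Delete trivial equation bool = bool.
Bind S := map(either(string, string), unit). Substituting into the earlier bindings gives T2 := either(nat, either(map(either(string, string), unit), map(either(string, string), unit))), S2 := either(map(either(string, string), unit), map(either(string, string), unit)).
MGU = { T2 := either(nat, either(map(either(string, string), unit), map(either(string, string), unit))), S2 := either(map(either(string, string), unit), map(either(string, string), unit)), R := map(either(string, string), unit), S := map(either(string, string), unit) }, so S2 := either(map(either(string, string), unit), map(either(string, string), unit)).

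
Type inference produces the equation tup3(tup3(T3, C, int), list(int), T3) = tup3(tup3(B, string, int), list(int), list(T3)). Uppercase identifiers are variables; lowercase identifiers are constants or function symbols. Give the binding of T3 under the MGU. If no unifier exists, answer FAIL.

Decompose tup3/3: tup3(T3, C, int) = tup3(B, string, int),  list(int) = list(int),  T3 = list(T3).
Decompose tup3/3: T3 = B,  C = string,  int = int.
Bind T3 := B; substituting into the one remaining equation that mentions T3 gives: B = list(B).
Bind C := string; no other remaining equation mentions C.
Delete trivial equation int = int.
Delete trivial equation list(int) = list(int).
Occurs check fails: B occurs in list(B); the equation B = list(B) has no finite solution.

FAIL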